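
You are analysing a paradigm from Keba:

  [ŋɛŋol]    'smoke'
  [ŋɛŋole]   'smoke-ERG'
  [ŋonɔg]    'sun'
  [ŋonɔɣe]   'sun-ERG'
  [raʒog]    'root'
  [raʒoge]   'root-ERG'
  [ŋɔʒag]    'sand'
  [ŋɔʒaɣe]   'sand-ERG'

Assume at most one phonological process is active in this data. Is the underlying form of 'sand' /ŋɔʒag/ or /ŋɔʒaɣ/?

/ŋɔʒaɣ/

The root 'sand' surfaces as [ŋɔʒag] and [ŋɔʒaɣe], with a stem-final [g] ~ [ɣ] alternation.
Compare 'root', with invariant [g] in [raʒog] and [raʒoge]: an analysis with underlying /g/ and a rule producing [ɣ] before the ERG suffix would wrongly predict alternation here too.
The alternation reflects word-final hardening: voiced fricatives become stops word-finally. /ɣ/ is underlying.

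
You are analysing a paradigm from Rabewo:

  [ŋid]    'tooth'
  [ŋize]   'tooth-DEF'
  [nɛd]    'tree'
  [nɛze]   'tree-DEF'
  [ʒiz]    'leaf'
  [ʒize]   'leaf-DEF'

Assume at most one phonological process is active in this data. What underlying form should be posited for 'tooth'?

The stem for 'tooth' ends in [d] in [ŋid] but [z] in [ŋize].
If /z/ were underlying and a rule turned it into [d] in isolation, 'leaf' would also alternate; but it has [z] in both [ʒiz] and [ʒize].
Therefore /d/ is basic and [z] is derived by intervocalic spirantization (voiced stops become fricatives between vowels).
Hence 'tooth' is /ŋid/ underlyingly.

/ŋid/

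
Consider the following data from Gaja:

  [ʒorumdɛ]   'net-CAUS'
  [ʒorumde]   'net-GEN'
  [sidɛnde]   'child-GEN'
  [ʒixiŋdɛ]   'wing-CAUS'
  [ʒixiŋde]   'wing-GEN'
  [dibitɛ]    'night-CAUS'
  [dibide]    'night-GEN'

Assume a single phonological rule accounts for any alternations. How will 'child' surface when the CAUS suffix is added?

[sidɛndɛ]

The CAUS suffix surfaces as [-dɛ] and [-tɛ], depending on the final segment of the stem.
By contrast the GEN suffix keeps its initial [d] throughout — that segment must be underlying.
The CAUS suffix is therefore /-tɛ/ underlyingly, with post-nasal voicing: voiceless stops become voiced after a nasal.
After 'child', which ends in a nasal, the suffix surfaces as [-dɛ], giving [sidɛndɛ].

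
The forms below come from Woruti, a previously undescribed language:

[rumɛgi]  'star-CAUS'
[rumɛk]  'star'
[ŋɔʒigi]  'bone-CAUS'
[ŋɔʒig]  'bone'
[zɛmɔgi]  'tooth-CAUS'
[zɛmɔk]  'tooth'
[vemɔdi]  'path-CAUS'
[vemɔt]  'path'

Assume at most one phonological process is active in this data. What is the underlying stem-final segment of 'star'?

/k/

The root 'star' surfaces as [rumɛgi] and [rumɛk], with a stem-final [g] ~ [k] alternation.
But 'bone' keeps [g] in both environments ([ŋɔʒigi], [ŋɔʒig]), so there is no rule changing /g/ to [k] in isolation.
Therefore /k/ is basic and [g] is derived by intervocalic voicing (voiceless stops become voiced between vowels).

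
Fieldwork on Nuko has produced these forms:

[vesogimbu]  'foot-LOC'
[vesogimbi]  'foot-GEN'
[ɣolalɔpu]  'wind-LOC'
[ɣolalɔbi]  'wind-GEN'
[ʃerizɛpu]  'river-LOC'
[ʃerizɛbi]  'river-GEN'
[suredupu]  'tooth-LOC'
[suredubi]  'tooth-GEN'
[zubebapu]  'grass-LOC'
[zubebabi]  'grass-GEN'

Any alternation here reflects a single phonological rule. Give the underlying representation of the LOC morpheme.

/-pu/

The LOC morpheme has two allomorphs, [-bu] and [-pu].
By contrast the GEN suffix keeps its initial [b] throughout — that segment must be underlying.
So the underlying form is /-pu/, and voiceless stops become voiced after a nasal.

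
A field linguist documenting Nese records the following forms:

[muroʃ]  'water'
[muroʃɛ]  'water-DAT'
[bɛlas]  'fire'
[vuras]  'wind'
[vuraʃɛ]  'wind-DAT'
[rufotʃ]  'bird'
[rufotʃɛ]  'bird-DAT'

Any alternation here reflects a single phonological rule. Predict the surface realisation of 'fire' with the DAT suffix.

[bɛlaʃɛ]

In [vuras] and [vuraʃɛ] the final segment of 'wind' alternates: [s] ~ [ʃ].
But 'water' keeps [ʃ] in both environments ([muroʃ], [muroʃɛ]), so there is no rule changing /ʃ/ to [s] in isolation.
The alternation reflects palatalization before a front vowel: /s/ becomes palato-alveolar [ʃ] before a front vowel. /s/ is underlying.
From [bɛlas] the stem 'fire' is /bɛlas/; before a front vowel this yields [bɛlaʃɛ].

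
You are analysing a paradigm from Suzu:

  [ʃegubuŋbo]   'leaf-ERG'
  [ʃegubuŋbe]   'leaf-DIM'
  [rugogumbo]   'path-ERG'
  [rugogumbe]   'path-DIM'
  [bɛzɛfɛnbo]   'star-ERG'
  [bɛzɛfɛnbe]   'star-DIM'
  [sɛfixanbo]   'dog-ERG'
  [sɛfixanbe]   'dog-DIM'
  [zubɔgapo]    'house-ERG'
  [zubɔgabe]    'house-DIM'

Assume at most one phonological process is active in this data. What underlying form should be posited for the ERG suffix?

The ERG morpheme has two allomorphs, [-bo] and [-po].
By contrast the DIM suffix keeps its initial [b] throughout — that segment must be underlying.
So the underlying form is /-po/, and voiceless stops become voiced after a nasal.

/-po/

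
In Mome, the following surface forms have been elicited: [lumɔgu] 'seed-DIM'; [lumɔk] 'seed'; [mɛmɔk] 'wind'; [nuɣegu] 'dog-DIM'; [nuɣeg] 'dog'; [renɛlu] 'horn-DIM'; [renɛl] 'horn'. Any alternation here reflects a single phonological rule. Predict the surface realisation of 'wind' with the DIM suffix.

The root 'seed' surfaces as [lumɔgu] and [lumɔk], with a stem-final [g] ~ [k] alternation.
Compare 'dog', with invariant [g] in [nuɣegu] and [nuɣeg]: an analysis with underlying /g/ and a rule producing [k] in isolation would wrongly predict alternation here too.
Therefore /k/ is basic and [g] is derived by intervocalic voicing (voiceless stops become voiced between vowels).
The one attested form of 'wind', [mɛmɔk], shows underlying /mɛmɔk/. Applying the same rule between vowels gives [mɛmɔgu].

[mɛmɔgu]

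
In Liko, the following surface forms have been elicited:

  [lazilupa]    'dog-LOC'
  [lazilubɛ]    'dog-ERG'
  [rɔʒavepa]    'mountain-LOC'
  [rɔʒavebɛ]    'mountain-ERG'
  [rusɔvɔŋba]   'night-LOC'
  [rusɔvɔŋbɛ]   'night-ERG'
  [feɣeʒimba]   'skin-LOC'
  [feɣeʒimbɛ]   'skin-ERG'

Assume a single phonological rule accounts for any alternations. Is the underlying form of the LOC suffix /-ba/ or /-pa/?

/-pa/

The LOC suffix surfaces as [-ba] and [-pa], depending on the final segment of the stem.
The ERG suffix, which begins with [b], is invariant after every stem; so [b] is not altered by any rule here.
The LOC suffix is therefore /-pa/ underlyingly, with post-nasal voicing: voiceless stops become voiced after a nasal.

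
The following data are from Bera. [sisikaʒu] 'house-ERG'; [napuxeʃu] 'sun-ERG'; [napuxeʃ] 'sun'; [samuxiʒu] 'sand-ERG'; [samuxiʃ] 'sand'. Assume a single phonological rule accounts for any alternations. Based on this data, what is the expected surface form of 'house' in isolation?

[sisikaʃ]

In [samuxiʒu] and [samuxiʃ] the final segment of 'sand' alternates: [ʒ] ~ [ʃ].
If /ʃ/ were underlying and a rule turned it into [ʒ] before the ERG suffix, 'sun' would also alternate; but it has [ʃ] in both [napuxeʃu] and [napuxeʃ].
The alternation reflects word-final obstruent devoicing: voiced obstruents become voiceless word-finally. /ʒ/ is underlying.
From [sisikaʒu] the stem 'house' is /sisikaʒ/; word-finally this yields [sisikaʃ].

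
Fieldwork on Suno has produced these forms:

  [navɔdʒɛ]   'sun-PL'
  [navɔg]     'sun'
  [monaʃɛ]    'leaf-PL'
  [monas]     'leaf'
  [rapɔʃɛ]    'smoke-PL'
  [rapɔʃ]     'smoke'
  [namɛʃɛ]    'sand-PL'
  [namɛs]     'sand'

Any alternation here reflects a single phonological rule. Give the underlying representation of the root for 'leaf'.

/monas/

In [monaʃɛ] and [monas] the final segment of 'leaf' alternates: [ʃ] ~ [s].
The stem 'smoke' ([rapɔʃɛ], [rapɔʃ]) shows [ʃ] unchanged in both environments, so [ʃ] cannot be basic with [s] derived in isolation.
The alternation reflects palatalization before a front vowel: /g/ and /s/ become palato-alveolar [dʒ] and [ʃ] before a front vowel. /s/ is underlying.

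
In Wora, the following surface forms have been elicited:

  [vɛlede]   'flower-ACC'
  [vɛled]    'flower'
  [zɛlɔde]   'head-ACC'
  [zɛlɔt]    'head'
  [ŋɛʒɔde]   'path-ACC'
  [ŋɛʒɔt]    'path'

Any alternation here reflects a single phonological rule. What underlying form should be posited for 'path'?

/ŋɛʒɔt/

The stem for 'path' ends in [d] in [ŋɛʒɔde] but [t] in [ŋɛʒɔt].
Compare 'flower', with invariant [d] in [vɛlede] and [vɛled]: an analysis with underlying /d/ and a rule producing [t] in isolation would wrongly predict alternation here too.
The underlying segment must be /t/; voiceless stops become voiced between vowels, yielding [d] there.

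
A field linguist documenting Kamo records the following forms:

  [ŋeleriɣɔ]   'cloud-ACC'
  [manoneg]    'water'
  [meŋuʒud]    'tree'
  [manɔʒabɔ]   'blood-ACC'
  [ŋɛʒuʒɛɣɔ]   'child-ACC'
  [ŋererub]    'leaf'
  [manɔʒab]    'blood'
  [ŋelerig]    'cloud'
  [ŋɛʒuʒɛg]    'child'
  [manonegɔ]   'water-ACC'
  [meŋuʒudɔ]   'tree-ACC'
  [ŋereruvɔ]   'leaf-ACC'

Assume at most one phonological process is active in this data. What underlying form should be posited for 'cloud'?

In [ŋelerig] and [ŋeleriɣɔ] the final segment of 'cloud' alternates: [g] ~ [ɣ].
But 'water' keeps [g] in both environments ([manoneg], [manonegɔ]), so there is no rule changing /g/ to [ɣ] before the ACC suffix.
So /ɣ/ is underlying, and a rule of word-final hardening — voiced fricatives become stops word-finally — gives [g].
So 'cloud' = /ŋeleriɣ/.

/ŋeleriɣ/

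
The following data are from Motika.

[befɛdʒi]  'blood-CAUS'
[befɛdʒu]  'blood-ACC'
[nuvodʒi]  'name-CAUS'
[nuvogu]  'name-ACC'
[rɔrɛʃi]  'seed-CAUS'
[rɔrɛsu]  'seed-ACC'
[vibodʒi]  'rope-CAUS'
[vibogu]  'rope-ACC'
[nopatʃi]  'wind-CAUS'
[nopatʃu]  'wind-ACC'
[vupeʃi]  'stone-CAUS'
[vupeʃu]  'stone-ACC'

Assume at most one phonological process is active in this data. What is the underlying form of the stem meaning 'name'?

In [nuvodʒi] and [nuvogu] the final segment of 'name' alternates: [dʒ] ~ [g].
Compare 'blood', with invariant [dʒ] in [befɛdʒi] and [befɛdʒu]: an analysis with underlying /dʒ/ and a rule producing [g] before the ACC suffix would wrongly predict alternation here too.
So /g/ is underlying, and a rule of palatalization before a front vowel — /g/ and /s/ become palato-alveolar [dʒ] and [ʃ] before a front vowel — gives [dʒ].
Hence 'name' is /nuvog/ underlyingly.

/nuvog/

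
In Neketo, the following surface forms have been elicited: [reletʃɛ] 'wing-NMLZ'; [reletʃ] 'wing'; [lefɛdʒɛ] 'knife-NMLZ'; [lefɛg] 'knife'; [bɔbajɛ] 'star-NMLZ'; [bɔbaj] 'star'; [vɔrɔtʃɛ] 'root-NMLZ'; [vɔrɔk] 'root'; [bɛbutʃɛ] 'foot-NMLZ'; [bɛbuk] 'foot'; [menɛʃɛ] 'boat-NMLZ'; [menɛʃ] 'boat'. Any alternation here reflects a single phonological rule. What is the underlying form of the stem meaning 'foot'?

The root 'foot' surfaces as [bɛbutʃɛ] and [bɛbuk], with a stem-final [tʃ] ~ [k] alternation.
The stem 'wing' ([reletʃɛ], [reletʃ]) shows [tʃ] unchanged in both environments, so [tʃ] cannot be basic with [k] derived in isolation.
The alternation reflects palatalization before a front vowel: /k/ and /g/ become palato-alveolar [tʃ] and [dʒ] before a front vowel. /k/ is underlying.

/bɛbuk/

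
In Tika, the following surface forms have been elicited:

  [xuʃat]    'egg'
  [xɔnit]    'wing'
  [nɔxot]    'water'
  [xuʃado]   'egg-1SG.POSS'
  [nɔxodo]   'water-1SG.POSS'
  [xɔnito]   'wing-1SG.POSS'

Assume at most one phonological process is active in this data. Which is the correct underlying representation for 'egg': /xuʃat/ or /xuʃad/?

/xuʃad/

The stem for 'egg' ends in [d] in [xuʃado] but [t] in [xuʃat].
But 'wing' keeps [t] in both environments ([xɔnito], [xɔnit]), so there is no rule changing /t/ to [d] before the 1SG.POSS suffix.
So /d/ is underlying, and a rule of word-final obstruent devoicing — voiced obstruents become voiceless word-finally — gives [t].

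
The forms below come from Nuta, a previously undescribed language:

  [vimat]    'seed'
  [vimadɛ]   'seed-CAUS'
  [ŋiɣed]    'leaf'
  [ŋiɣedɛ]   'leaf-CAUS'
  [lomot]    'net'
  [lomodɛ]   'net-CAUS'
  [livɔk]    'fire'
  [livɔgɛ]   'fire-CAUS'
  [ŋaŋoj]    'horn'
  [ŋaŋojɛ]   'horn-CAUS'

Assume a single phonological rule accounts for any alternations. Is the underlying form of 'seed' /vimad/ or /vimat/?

/vimat/

'seed' shows [t] ~ [d] at the end of the stem ([vimat] vs [vimadɛ]).
If /d/ were underlying and a rule turned it into [t] in isolation, 'leaf' would also alternate; but it has [d] in both [ŋiɣed] and [ŋiɣedɛ].
So /t/ is underlying, and a rule of intervocalic voicing — voiceless stops become voiced between vowels — gives [d].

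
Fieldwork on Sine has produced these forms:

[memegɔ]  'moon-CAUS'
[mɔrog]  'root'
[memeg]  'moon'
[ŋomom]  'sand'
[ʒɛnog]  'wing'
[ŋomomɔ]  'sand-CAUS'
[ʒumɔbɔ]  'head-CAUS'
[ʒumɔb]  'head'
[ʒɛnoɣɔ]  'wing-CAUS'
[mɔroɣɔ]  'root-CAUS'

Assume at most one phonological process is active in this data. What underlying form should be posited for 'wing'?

/ʒɛnoɣ/

The stem for 'wing' ends in [g] in [ʒɛnog] but [ɣ] in [ʒɛnoɣɔ].
If /g/ were underlying and a rule turned it into [ɣ] before the CAUS suffix, 'moon' would also alternate; but it has [g] in both [memeg] and [memegɔ].
The alternation reflects word-final hardening: voiced fricatives become stops word-finally. /ɣ/ is underlying.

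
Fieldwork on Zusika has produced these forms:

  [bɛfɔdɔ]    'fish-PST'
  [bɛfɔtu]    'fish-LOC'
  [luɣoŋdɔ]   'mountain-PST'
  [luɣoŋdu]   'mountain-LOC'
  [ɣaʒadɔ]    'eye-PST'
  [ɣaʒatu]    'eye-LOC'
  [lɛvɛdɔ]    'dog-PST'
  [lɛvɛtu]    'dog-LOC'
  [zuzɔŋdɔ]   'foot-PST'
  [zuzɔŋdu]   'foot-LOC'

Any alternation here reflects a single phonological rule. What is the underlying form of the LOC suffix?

The LOC suffix surfaces as [-du] and [-tu], depending on the final segment of the stem.
By contrast the PST suffix keeps its initial [d] throughout — that segment must be underlying.
So the underlying form is /-tu/, and voiceless stops become voiced after a nasal.

/-tu/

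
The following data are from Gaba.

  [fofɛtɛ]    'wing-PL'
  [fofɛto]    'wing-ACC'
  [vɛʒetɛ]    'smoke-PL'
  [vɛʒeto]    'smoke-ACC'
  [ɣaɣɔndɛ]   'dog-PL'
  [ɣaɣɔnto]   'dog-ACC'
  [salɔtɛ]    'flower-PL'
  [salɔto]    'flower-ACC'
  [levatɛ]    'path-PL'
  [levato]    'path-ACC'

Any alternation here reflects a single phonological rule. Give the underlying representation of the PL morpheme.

/-dɛ/

The PL morpheme has two allomorphs, [-dɛ] and [-tɛ].
The ACC suffix, which begins with [t], is invariant after every stem; so [t] is not altered by any rule here.
The PL suffix is therefore /-dɛ/ underlyingly, with post-vocalic devoicing: voiced stops become voiceless after a vowel.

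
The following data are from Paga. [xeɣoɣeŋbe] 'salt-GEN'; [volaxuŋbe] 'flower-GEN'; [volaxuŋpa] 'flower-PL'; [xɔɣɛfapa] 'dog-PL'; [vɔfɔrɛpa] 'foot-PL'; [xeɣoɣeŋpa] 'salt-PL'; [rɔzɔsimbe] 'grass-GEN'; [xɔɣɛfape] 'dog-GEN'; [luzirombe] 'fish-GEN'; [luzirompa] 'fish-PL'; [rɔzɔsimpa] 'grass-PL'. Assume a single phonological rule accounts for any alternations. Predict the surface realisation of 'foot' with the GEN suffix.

[vɔfɔrɛpe]

The GEN morpheme has two allomorphs, [-be] and [-pe].
The PL suffix, which begins with [p], is invariant after every stem; so [p] is not altered by any rule here.
The GEN suffix is therefore /-be/ underlyingly, with post-vocalic devoicing: voiced stops become voiceless after a vowel.
After 'foot', which ends in a vowel, the suffix surfaces as [-pe], giving [vɔfɔrɛpe].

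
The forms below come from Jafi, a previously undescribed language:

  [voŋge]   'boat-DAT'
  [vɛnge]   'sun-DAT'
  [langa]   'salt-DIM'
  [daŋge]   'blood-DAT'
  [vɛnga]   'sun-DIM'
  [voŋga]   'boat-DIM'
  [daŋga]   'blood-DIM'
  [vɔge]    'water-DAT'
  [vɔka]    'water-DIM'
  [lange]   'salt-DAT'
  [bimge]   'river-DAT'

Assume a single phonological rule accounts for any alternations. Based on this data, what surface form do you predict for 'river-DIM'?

[bimga]

The DIM morpheme has two allomorphs, [-ga] and [-ka].
By contrast the DAT suffix keeps its initial [g] throughout — that segment must be underlying.
The DIM suffix is therefore /-ka/ underlyingly, with post-nasal voicing: voiceless stops become voiced after a nasal.
After 'river', which ends in a nasal, the suffix surfaces as [-ga], giving [bimga].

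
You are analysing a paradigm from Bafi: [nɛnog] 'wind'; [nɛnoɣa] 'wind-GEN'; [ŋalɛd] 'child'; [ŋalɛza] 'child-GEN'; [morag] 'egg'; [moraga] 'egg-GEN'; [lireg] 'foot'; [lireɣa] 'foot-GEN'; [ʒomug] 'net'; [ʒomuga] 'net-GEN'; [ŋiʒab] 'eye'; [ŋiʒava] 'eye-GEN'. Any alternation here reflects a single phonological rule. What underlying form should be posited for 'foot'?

/lireɣ/

The stem for 'foot' ends in [g] in [lireg] but [ɣ] in [lireɣa].
If /g/ were underlying and a rule turned it into [ɣ] before the GEN suffix, 'egg' would also alternate; but it has [g] in both [morag] and [moraga].
So /ɣ/ is underlying, and a rule of word-final hardening — voiced fricatives become stops word-finally — gives [g].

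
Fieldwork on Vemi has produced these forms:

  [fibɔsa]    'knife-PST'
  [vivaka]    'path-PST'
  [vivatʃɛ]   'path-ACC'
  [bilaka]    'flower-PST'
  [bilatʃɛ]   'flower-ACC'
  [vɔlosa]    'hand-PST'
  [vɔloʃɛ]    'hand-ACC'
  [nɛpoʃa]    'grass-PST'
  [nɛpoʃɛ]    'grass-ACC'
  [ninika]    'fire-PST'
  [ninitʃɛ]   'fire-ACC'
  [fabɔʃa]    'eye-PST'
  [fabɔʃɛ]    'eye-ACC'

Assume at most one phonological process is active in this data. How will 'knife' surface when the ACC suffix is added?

The stem for 'hand' ends in [s] in [vɔlosa] but [ʃ] in [vɔloʃɛ].
But 'grass' keeps [ʃ] in both environments ([nɛpoʃa], [nɛpoʃɛ]), so there is no rule changing /ʃ/ to [s] before the PST suffix.
The alternation reflects palatalization before a front vowel: /k/ and /s/ become palato-alveolar [tʃ] and [ʃ] before a front vowel. /s/ is underlying.
From [fibɔsa] the stem 'knife' is /fibɔs/; before a front vowel this yields [fibɔʃɛ].

[fibɔʃɛ]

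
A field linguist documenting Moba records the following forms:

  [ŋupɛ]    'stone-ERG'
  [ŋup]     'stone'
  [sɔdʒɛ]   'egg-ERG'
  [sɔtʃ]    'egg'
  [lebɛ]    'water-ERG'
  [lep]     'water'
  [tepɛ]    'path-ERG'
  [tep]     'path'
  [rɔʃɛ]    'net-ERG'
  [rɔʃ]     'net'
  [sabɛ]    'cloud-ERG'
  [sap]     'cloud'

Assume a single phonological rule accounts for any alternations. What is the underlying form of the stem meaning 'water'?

/leb/

In [lebɛ] and [lep] the final segment of 'water' alternates: [b] ~ [p].
But 'stone' keeps [p] in both environments ([ŋupɛ], [ŋup]), so there is no rule changing /p/ to [b] before the ERG suffix.
So /b/ is underlying, and a rule of word-final obstruent devoicing — voiced obstruents become voiceless word-finally — gives [p].
Hence 'water' is /leb/ underlyingly.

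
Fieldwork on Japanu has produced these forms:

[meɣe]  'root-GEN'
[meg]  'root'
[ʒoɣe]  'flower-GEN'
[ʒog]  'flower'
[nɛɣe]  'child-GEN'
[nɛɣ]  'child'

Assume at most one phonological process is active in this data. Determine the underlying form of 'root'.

The root 'root' surfaces as [meɣe] and [meg], with a stem-final [ɣ] ~ [g] alternation.
If /ɣ/ were underlying and a rule turned it into [g] in isolation, 'child' would also alternate; but it has [ɣ] in both [nɛɣe] and [nɛɣ].
The underlying segment must be /g/; voiced stops become fricatives between vowels, yielding [ɣ] there.
Hence 'root' is /meg/ underlyingly.

/meg/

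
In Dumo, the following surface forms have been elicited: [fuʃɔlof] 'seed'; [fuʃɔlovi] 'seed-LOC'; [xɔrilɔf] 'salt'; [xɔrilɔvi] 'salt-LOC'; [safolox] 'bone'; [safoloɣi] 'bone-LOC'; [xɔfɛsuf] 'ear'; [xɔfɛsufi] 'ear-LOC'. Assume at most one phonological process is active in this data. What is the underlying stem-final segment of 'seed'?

/v/

The root 'seed' surfaces as [fuʃɔlof] and [fuʃɔlovi], with a stem-final [f] ~ [v] alternation.
If /f/ were underlying and a rule turned it into [v] before the LOC suffix, 'ear' would also alternate; but it has [f] in both [xɔfɛsuf] and [xɔfɛsufi].
The alternation reflects word-final obstruent devoicing: voiced obstruents become voiceless word-finally. /v/ is underlying.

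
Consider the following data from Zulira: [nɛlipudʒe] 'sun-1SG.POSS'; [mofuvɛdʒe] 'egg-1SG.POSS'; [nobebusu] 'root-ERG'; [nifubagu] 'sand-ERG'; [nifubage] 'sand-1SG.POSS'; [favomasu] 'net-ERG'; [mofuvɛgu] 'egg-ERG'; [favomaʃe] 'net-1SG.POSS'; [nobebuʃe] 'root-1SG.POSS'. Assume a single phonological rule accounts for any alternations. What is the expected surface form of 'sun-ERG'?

The stem for 'egg' ends in [g] in [mofuvɛgu] but [dʒ] in [mofuvɛdʒe].
But 'sand' keeps [g] in both environments ([nifubagu], [nifubage]), so there is no rule changing /g/ to [dʒ] before the 1SG.POSS suffix.
Therefore /dʒ/ is basic and [g] is derived by depalatalization (palato-alveolar /dʒ/ and /ʃ/ become [g] and [s] when no front vowel follows).
From [nɛlipudʒe] the stem 'sun' is /nɛlipudʒ/; when no front vowel follows this yields [nɛlipugu].

[nɛlipugu]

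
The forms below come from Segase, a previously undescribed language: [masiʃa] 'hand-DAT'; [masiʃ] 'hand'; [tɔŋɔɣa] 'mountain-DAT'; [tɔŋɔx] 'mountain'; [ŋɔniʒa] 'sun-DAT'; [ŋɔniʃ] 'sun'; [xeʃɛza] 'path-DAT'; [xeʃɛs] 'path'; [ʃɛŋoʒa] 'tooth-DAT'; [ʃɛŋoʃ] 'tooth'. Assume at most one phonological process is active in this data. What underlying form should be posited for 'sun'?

'sun' shows [ʒ] ~ [ʃ] at the end of the stem ([ŋɔniʒa] vs [ŋɔniʃ]).
But 'hand' keeps [ʃ] in both environments ([masiʃa], [masiʃ]), so there is no rule changing /ʃ/ to [ʒ] before the DAT suffix.
The underlying segment must be /ʒ/; voiced obstruents become voiceless word-finally, yielding [ʃ] there.
Hence 'sun' is /ŋɔniʒ/ underlyingly.

/ŋɔniʒ/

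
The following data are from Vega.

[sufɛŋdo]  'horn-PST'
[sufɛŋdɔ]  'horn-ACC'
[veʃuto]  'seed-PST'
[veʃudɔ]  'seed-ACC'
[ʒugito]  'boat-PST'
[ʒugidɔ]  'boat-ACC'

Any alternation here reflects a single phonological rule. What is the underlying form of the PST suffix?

/-to/

The PST morpheme has two allomorphs, [-do] and [-to].
The ACC suffix, which begins with [d], is invariant after every stem; so [d] is not altered by any rule here.
The PST suffix is therefore /-to/ underlyingly, with post-nasal voicing: voiceless stops become voiced after a nasal.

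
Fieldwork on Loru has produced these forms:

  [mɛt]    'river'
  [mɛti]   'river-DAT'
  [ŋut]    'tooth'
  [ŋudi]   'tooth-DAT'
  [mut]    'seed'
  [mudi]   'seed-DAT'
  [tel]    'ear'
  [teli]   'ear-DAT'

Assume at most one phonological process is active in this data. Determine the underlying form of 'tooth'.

The root 'tooth' surfaces as [ŋut] and [ŋudi], with a stem-final [t] ~ [d] alternation.
But 'river' keeps [t] in both environments ([mɛt], [mɛti]), so there is no rule changing /t/ to [d] before the DAT suffix.
So /d/ is underlying, and a rule of word-final obstruent devoicing — voiced obstruents become voiceless word-finally — gives [t].

/ŋud/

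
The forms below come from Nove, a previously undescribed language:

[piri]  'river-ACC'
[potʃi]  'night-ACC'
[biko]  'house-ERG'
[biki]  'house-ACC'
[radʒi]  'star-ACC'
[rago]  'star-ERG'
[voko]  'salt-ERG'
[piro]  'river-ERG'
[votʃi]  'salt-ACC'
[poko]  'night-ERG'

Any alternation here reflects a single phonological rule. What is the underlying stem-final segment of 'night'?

/tʃ/

The root 'night' surfaces as [poko] and [potʃi], with a stem-final [k] ~ [tʃ] alternation.
The stem 'house' ([biko], [biki]) shows [k] unchanged in both environments, so [k] cannot be basic with [tʃ] derived before the ACC suffix.
So /tʃ/ is underlying, and a rule of depalatalization — palato-alveolar /tʃ/ and /dʒ/ become [k] and [g] when no front vowel follows — gives [k].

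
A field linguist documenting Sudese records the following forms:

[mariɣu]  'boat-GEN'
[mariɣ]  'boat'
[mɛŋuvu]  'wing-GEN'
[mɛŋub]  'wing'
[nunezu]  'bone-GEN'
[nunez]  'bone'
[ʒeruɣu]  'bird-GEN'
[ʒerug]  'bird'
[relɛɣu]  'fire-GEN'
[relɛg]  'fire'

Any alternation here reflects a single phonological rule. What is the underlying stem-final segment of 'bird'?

In [ʒeruɣu] and [ʒerug] the final segment of 'bird' alternates: [ɣ] ~ [g].
But 'boat' keeps [ɣ] in both environments ([mariɣu], [mariɣ]), so there is no rule changing /ɣ/ to [g] in isolation.
The underlying segment must be /g/; voiced stops become fricatives between vowels, yielding [ɣ] there.

/g/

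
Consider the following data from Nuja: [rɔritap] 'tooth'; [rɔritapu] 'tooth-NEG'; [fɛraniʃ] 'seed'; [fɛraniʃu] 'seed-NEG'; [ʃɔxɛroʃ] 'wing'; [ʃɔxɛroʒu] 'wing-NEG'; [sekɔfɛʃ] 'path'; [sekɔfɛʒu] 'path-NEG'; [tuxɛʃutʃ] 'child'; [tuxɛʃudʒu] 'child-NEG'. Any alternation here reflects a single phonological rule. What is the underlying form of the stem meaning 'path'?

The stem for 'path' ends in [ʃ] in [sekɔfɛʃ] but [ʒ] in [sekɔfɛʒu].
The stem 'seed' ([fɛraniʃ], [fɛraniʃu]) shows [ʃ] unchanged in both environments, so [ʃ] cannot be basic with [ʒ] derived before the NEG suffix.
Therefore /ʒ/ is basic and [ʃ] is derived by word-final obstruent devoicing (voiced obstruents become voiceless word-finally).

/sekɔfɛʒ/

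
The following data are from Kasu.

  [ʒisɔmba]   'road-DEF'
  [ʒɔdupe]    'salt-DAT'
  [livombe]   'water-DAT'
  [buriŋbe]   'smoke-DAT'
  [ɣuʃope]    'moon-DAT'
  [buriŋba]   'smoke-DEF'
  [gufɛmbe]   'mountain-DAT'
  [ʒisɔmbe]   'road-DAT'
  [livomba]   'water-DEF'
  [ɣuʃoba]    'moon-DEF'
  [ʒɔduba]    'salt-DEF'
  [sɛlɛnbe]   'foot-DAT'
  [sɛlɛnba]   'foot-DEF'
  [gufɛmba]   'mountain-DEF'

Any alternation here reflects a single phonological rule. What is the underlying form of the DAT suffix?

The DAT suffix surfaces as [-be] and [-pe], depending on the final segment of the stem.
By contrast the DEF suffix keeps its initial [b] throughout — that segment must be underlying.
The DAT suffix is therefore /-pe/ underlyingly, with post-nasal voicing: voiceless stops become voiced after a nasal.

/-pe/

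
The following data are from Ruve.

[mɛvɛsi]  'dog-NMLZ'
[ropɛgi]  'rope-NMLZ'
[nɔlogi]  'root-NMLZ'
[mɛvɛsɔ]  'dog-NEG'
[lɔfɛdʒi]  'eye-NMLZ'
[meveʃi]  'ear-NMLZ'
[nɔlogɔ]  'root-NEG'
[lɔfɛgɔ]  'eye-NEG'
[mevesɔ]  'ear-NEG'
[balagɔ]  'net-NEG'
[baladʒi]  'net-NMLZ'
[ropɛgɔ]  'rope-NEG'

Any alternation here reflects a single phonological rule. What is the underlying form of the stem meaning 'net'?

/baladʒ/

In [balagɔ] and [baladʒi] the final segment of 'net' alternates: [g] ~ [dʒ].
If /g/ were underlying and a rule turned it into [dʒ] before the NMLZ suffix, 'rope' would also alternate; but it has [g] in both [ropɛgɔ] and [ropɛgi].
The underlying segment must be /dʒ/; palato-alveolar /dʒ/ and /ʃ/ become [g] and [s] when no front vowel follows, yielding [g] there.
Hence 'net' is /baladʒ/ underlyingly.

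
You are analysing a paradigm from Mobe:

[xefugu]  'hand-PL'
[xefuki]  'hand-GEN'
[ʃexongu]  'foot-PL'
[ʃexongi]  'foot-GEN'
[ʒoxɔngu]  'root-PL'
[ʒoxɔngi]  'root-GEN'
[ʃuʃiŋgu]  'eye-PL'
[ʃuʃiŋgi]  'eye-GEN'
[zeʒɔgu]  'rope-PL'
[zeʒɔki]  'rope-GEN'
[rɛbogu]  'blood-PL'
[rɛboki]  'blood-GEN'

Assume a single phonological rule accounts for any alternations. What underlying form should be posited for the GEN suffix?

The GEN morpheme has two allomorphs, [-gi] and [-ki].
The PL suffix, which begins with [g], is invariant after every stem; so [g] is not altered by any rule here.
So the underlying form is /-ki/, and voiceless stops become voiced after a nasal.

/-ki/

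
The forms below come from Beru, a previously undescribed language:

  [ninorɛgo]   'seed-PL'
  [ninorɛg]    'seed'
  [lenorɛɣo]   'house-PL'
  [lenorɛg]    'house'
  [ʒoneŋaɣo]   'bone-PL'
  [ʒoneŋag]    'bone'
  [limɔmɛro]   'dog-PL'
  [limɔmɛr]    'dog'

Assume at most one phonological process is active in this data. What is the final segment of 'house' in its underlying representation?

/ɣ/

The stem for 'house' ends in [ɣ] in [lenorɛɣo] but [g] in [lenorɛg].
Compare 'seed', with invariant [g] in [ninorɛgo] and [ninorɛg]: an analysis with underlying /g/ and a rule producing [ɣ] before the PL suffix would wrongly predict alternation here too.
The underlying segment must be /ɣ/; voiced fricatives become stops word-finally, yielding [g] there.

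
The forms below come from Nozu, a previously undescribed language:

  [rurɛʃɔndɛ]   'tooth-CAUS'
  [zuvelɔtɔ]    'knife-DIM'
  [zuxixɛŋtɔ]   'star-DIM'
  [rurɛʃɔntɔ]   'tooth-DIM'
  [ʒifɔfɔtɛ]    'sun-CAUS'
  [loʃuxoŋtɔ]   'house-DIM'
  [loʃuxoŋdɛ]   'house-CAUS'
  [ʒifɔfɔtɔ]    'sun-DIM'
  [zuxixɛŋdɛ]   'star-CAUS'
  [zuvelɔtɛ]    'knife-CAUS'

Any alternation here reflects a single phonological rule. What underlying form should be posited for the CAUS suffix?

/-dɛ/

The CAUS suffix surfaces as [-dɛ] and [-tɛ], depending on the final segment of the stem.
By contrast the DIM suffix keeps its initial [t] throughout — that segment must be underlying.
The CAUS suffix is therefore /-dɛ/ underlyingly, with post-vocalic devoicing: voiced stops become voiceless after a vowel.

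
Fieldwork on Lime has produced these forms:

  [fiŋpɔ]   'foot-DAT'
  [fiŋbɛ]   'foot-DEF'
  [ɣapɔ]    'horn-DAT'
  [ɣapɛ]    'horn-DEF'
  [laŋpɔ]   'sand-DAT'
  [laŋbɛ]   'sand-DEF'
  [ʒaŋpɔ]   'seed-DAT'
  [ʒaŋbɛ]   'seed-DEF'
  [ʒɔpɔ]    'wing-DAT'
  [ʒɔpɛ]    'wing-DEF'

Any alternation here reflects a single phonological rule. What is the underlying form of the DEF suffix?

/-bɛ/

The DEF suffix surfaces as [-bɛ] and [-pɛ], depending on the final segment of the stem.
The DAT suffix, which begins with [p], is invariant after every stem; so [p] is not altered by any rule here.
The DEF suffix is therefore /-bɛ/ underlyingly, with post-vocalic devoicing: voiced stops become voiceless after a vowel.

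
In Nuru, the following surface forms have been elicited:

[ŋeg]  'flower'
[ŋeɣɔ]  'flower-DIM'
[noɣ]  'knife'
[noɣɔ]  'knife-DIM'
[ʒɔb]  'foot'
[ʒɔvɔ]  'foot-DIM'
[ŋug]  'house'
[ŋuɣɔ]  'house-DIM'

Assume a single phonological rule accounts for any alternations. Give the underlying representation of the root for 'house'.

In [ŋug] and [ŋuɣɔ] the final segment of 'house' alternates: [g] ~ [ɣ].
Compare 'knife', with invariant [ɣ] in [noɣ] and [noɣɔ]: an analysis with underlying /ɣ/ and a rule producing [g] in isolation would wrongly predict alternation here too.
The underlying segment must be /g/; voiced stops become fricatives between vowels, yielding [ɣ] there.
The underlying form of 'house' is therefore /ŋug/.

/ŋug/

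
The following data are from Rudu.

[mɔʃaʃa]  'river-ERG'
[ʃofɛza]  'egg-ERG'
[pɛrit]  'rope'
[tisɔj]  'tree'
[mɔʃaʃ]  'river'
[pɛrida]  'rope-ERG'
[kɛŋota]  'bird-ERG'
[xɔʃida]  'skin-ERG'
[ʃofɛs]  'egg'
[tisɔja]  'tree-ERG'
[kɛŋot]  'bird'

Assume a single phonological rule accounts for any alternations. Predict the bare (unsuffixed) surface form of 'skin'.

[xɔʃit]

The stem for 'rope' ends in [t] in [pɛrit] but [d] in [pɛrida].
If /t/ were underlying and a rule turned it into [d] before the ERG suffix, 'bird' would also alternate; but it has [t] in both [kɛŋot] and [kɛŋota].
The underlying segment must be /d/; voiced obstruents become voiceless word-finally, yielding [t] there.
The one attested form of 'skin', [xɔʃida], shows underlying /xɔʃid/. Applying the same rule word-finally gives [xɔʃit].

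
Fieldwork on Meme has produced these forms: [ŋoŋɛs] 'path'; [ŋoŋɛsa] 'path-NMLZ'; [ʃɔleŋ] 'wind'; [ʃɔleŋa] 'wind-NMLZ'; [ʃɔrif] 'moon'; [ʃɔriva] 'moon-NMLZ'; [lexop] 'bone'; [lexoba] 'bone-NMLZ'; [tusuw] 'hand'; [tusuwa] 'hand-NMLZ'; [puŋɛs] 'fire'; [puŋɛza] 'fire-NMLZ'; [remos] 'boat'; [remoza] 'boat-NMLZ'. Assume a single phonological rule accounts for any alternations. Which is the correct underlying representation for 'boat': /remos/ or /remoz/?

/remoz/

The stem for 'boat' ends in [s] in [remos] but [z] in [remoza].
But 'path' keeps [s] in both environments ([ŋoŋɛs], [ŋoŋɛsa]), so there is no rule changing /s/ to [z] before the NMLZ suffix.
The alternation reflects word-final obstruent devoicing: voiced obstruents become voiceless word-finally. /z/ is underlying.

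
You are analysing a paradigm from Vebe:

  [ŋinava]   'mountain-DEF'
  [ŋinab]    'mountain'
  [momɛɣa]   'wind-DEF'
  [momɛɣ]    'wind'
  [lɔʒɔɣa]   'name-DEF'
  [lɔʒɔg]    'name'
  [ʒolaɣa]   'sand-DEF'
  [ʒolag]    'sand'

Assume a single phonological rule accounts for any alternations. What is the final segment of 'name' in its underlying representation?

In [lɔʒɔɣa] and [lɔʒɔg] the final segment of 'name' alternates: [ɣ] ~ [g].
The stem 'wind' ([momɛɣa], [momɛɣ]) shows [ɣ] unchanged in both environments, so [ɣ] cannot be basic with [g] derived in isolation.
Therefore /g/ is basic and [ɣ] is derived by intervocalic spirantization (voiced stops become fricatives between vowels).

/g/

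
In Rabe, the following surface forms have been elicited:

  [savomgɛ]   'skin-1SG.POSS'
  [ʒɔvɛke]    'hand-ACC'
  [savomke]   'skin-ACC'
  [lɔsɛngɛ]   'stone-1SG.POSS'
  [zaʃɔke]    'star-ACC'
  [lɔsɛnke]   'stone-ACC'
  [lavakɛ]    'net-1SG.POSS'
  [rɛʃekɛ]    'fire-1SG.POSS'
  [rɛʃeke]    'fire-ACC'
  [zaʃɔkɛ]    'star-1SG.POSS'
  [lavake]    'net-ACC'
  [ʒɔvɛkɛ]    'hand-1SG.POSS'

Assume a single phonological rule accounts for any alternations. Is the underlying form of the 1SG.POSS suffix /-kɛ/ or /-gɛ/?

/-gɛ/

The 1SG.POSS suffix surfaces as [-gɛ] and [-kɛ], depending on the final segment of the stem.
The ACC suffix, which begins with [k], is invariant after every stem; so [k] is not altered by any rule here.
The 1SG.POSS suffix is therefore /-gɛ/ underlyingly, with post-vocalic devoicing: voiced stops become voiceless after a vowel.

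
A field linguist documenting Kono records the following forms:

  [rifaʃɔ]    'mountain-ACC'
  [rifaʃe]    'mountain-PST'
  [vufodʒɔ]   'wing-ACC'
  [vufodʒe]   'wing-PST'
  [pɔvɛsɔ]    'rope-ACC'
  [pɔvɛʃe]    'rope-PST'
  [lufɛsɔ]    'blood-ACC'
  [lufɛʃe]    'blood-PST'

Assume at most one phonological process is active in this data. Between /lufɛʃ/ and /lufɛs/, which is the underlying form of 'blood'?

/lufɛs/

In [lufɛsɔ] and [lufɛʃe] the final segment of 'blood' alternates: [s] ~ [ʃ].
The stem 'mountain' ([rifaʃɔ], [rifaʃe]) shows [ʃ] unchanged in both environments, so [ʃ] cannot be basic with [s] derived before the ACC suffix.
The underlying segment must be /s/; /s/ becomes palato-alveolar [ʃ] before a front vowel, yielding [ʃ] there.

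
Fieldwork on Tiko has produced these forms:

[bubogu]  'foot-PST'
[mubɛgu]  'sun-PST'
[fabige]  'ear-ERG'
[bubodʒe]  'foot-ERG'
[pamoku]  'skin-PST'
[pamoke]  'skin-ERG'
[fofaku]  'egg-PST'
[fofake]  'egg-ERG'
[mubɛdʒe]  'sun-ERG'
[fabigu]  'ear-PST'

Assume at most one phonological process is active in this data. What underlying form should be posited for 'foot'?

The root 'foot' surfaces as [bubogu] and [bubodʒe], with a stem-final [g] ~ [dʒ] alternation.
Compare 'ear', with invariant [g] in [fabigu] and [fabige]: an analysis with underlying /g/ and a rule producing [dʒ] before the ERG suffix would wrongly predict alternation here too.
The alternation reflects depalatalization: palato-alveolar /dʒ/ becomes [g] when no front vowel follows. /dʒ/ is underlying.

/bubodʒ/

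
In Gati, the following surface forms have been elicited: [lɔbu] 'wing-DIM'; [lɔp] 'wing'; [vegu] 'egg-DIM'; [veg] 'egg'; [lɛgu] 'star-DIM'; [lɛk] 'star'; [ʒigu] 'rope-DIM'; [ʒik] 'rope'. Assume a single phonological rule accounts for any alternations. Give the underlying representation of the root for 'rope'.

'rope' shows [g] ~ [k] at the end of the stem ([ʒigu] vs [ʒik]).
If /g/ were underlying and a rule turned it into [k] in isolation, 'egg' would also alternate; but it has [g] in both [vegu] and [veg].
So /k/ is underlying, and a rule of intervocalic voicing — voiceless stops become voiced between vowels — gives [g].

/ʒik/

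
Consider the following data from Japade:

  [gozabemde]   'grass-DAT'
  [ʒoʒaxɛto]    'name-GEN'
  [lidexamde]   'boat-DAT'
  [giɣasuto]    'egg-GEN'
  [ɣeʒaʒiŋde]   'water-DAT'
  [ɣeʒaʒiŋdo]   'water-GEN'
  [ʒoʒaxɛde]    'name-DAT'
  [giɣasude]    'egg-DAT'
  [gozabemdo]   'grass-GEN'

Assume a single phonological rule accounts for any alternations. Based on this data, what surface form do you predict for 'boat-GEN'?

[lidexamdo]

The GEN morpheme has two allomorphs, [-do] and [-to].
By contrast the DAT suffix keeps its initial [d] throughout — that segment must be underlying.
So the underlying form is /-to/, and voiceless stops become voiced after a nasal.
After 'boat', which ends in a nasal, the suffix surfaces as [-do], giving [lidexamdo].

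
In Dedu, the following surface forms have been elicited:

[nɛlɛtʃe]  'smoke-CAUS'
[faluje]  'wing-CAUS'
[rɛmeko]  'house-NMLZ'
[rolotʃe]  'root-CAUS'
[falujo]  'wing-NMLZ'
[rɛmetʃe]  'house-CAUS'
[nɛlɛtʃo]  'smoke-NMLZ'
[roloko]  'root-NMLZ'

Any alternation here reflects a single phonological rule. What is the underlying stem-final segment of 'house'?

/k/

'house' shows [tʃ] ~ [k] at the end of the stem ([rɛmetʃe] vs [rɛmeko]).
But 'smoke' keeps [tʃ] in both environments ([nɛlɛtʃe], [nɛlɛtʃo]), so there is no rule changing /tʃ/ to [k] before the NMLZ suffix.
The alternation reflects palatalization before a front vowel: /k/ becomes palato-alveolar [tʃ] before a front vowel. /k/ is underlying.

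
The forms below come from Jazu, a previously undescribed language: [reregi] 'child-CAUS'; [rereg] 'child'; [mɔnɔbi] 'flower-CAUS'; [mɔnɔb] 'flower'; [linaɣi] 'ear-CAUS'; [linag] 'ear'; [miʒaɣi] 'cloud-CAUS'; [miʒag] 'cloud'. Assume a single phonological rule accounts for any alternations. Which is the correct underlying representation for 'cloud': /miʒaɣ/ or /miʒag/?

/miʒaɣ/

In [miʒaɣi] and [miʒag] the final segment of 'cloud' alternates: [ɣ] ~ [g].
The stem 'child' ([reregi], [rereg]) shows [g] unchanged in both environments, so [g] cannot be basic with [ɣ] derived before the CAUS suffix.
The alternation reflects word-final hardening: voiced fricatives become stops word-finally. /ɣ/ is underlying.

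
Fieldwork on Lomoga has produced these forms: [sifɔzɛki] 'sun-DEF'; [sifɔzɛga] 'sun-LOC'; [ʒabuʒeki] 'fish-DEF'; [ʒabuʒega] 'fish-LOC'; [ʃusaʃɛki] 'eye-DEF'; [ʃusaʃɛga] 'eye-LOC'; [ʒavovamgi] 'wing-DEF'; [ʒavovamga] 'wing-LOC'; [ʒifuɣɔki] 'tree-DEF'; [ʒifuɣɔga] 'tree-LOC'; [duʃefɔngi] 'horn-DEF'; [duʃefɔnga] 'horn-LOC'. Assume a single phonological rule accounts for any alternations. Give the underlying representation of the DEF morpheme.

The DEF suffix surfaces as [-gi] and [-ki], depending on the final segment of the stem.
By contrast the LOC suffix keeps its initial [g] throughout — that segment must be underlying.
The DEF suffix is therefore /-ki/ underlyingly, with post-nasal voicing: voiceless stops become voiced after a nasal.

/-ki/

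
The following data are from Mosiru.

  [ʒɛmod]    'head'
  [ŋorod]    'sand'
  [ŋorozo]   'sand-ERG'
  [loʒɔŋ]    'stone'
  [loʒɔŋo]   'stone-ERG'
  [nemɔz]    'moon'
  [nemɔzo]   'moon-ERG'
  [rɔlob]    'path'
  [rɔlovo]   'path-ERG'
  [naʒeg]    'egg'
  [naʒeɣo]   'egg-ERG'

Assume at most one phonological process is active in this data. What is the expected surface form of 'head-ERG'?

[ʒɛmozo]

In [ŋorod] and [ŋorozo] the final segment of 'sand' alternates: [d] ~ [z].
The stem 'moon' ([nemɔz], [nemɔzo]) shows [z] unchanged in both environments, so [z] cannot be basic with [d] derived in isolation.
So /d/ is underlying, and a rule of intervocalic spirantization — voiced stops become fricatives between vowels — gives [z].
The one attested form of 'head', [ʒɛmod], shows underlying /ʒɛmod/. Applying the same rule between vowels gives [ʒɛmozo].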